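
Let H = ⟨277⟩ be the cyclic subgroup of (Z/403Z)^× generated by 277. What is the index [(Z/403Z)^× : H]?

Since 277 ∈ (Z/403Z)^×, its order divides φ(403) = φ(13·31) = (13−1)·(31−1) = 12·30 = 360 = 2^3 · 3^2 · 5.
Divisors of 360: 1, 2, 3, 4, 5, 6, 8, 9, 10, 12, 15, 18, 20, 24, 30, 36, 40, 45, 60, 72, 90, 120, 180, 360.
Check 277^d mod 403 for each divisor in increasing order:
277^1 ≡ 277 (mod 403)
277^2 ≡ 159 (mod 403)
277^3 ≡ 116 (mod 403)
277^4 ≡ 295 (mod 403)
277^5 ≡ 309 (mod 403)
277^6 ≡ 157 (mod 403)
277^8 ≡ 380 (mod 403)
277^9 ≡ 77 (mod 403)
277^10 ≡ 373 (mod 403)
277^12 ≡ 66 (mod 403)
277^15 ≡ 402 (mod 403)
277^18 ≡ 287 (mod 403)
277^20 ≡ 94 (mod 403)
277^24 ≡ 326 (mod 403)
277^30 ≡ 1 (mod 403) ✓
The order of 277 is 30, so the subgroup it generates has 30 elements.
The index is φ(403) / ord(277) = 360 / 30 = 12.

12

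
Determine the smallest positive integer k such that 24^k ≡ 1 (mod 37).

Since 24 ∈ (Z/37Z)^×, its order divides φ(37) = 37 − 1 = 36 = 2^2 · 3^2.
Divisors of 36: 1, 2, 3, 4, 6, 9, 12, 18, 36.
Compute 24^d (mod 37) for the divisors d until we hit 1:
24^1 ≡ 24 (mod 37)
24^2 ≡ 21 (mod 37)
24^3 ≡ 23 (mod 37)
24^4 ≡ 34 (mod 37)
24^6 ≡ 11 (mod 37)
24^9 ≡ 31 (mod 37)
24^12 ≡ 10 (mod 37)
24^18 ≡ 36 (mod 37)
24^36 ≡ 1 (mod 37) ✓
The smallest such exponent is 36, so the order of 24 is 36.

36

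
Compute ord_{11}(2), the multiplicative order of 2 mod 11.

10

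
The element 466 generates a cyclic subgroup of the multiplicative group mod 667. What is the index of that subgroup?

Since 466 ∈ (Z/667Z)^×, its order divides φ(667) = φ(23·29) = (23−1)·(29−1) = 22·28 = 616 = 2^3 · 7 · 11.
Divisors of 616: 1, 2, 4, 7, 8, 11, 14, 22, 28, 44, 56, 77, 88, 154, 308, 616.
Check 466^d mod 667 for each divisor in increasing order:
466^1 ≡ 466 (mod 667)
466^2 ≡ 381 (mod 667)
466^4 ≡ 422 (mod 667)
466^7 ≡ 302 (mod 667)
466^8 ≡ 662 (mod 667)
466^11 ≡ 47 (mod 667)
466^14 ≡ 492 (mod 667)
466^22 ≡ 208 (mod 667)
466^28 ≡ 610 (mod 667)
466^44 ≡ 576 (mod 667)
466^56 ≡ 581 (mod 667)
466^77 ≡ 162 (mod 667)
466^88 ≡ 277 (mod 667)
466^154 ≡ 231 (mod 667)
466^308 ≡ 1 (mod 667) ✓
Thus |⟨466⟩| = ord(466) = 308.
Index = |(Z/667Z)^×| / |⟨466⟩| = 616 / 308 = 2.

2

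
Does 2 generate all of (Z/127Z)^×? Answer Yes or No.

No

φ(127) = 127 − 1 = 126 = 2 · 3^2 · 7.
It suffices to check that the order of 2 is not a proper divisor of 126: compute 2^(126/q) for q ∈ {2, 3, 7}.
2^63 ≡ 1 (mod 127)  [q = 2: ≡ 1 ✗]
2^42 ≡ 1 (mod 127)  [q = 3: ≡ 1 ✗]
2^18 ≡ 16 (mod 127)  [q = 7: ≢ 1 ✓]
Since 2^63 ≡ 1, the order of 2 divides 63 < 126, so 2 is not a primitive root.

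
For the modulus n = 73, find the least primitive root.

5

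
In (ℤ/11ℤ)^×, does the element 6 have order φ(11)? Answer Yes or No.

φ(11) = 11 − 1 = 10 = 2 · 5.
It suffices to check that the order of 6 is not a proper divisor of 10: compute 6^(10/q) for q ∈ {2, 5}.
6^5 ≡ 10 (mod 11)  [q = 2: ≢ 1 ✓]
6^2 ≡ 3 (mod 11)  [q = 5: ≢ 1 ✓]
None equal 1, so ord_11(6) = 10: 6 is a primitive root.

Yes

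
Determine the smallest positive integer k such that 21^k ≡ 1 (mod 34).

4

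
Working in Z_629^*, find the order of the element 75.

16

By Lagrange's theorem, ord_629(75) divides φ(629) = φ(17·37) = (17−1)·(37−1) = 16·36 = 576 = 2^6 · 3^2.
Divisors of 576: 1, 2, 3, 4, 6, 8, 9, 12, 16, 18, 24, 32, 36, 48, 64, 72, 96, 144, 192, 288, 576.
Check 75^d mod 629 for each divisor in increasing order:
75^1 ≡ 75 (mod 629)
75^2 ≡ 593 (mod 629)
75^3 ≡ 445 (mod 629)
75^4 ≡ 38 (mod 629)
75^6 ≡ 519 (mod 629)
75^8 ≡ 186 (mod 629)
75^9 ≡ 112 (mod 629)
75^12 ≡ 149 (mod 629)
75^16 ≡ 1 (mod 629) ✓
So ord_629(75) = 16.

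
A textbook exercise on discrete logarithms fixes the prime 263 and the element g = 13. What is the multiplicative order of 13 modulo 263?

ord(13) | φ(263) = 263 − 1 = 262 = 2 · 131.
Divisors of 262: 1, 2, 131, 262.
Test each divisor d:
13^1 ≡ 13 (mod 263)
13^2 ≡ 169 (mod 263)
13^131 ≡ 1 (mod 263) ✓
Hence ord(13) = 131.

131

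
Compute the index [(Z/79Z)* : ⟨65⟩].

By Lagrange's theorem, ord_79(65) divides φ(79) = 79 − 1 = 78 = 2 · 3 · 13.
Divisors of 78: 1, 2, 3, 6, 13, 26, 39, 78.
Check 65^d mod 79 for each divisor in increasing order:
65^1 ≡ 65
65^2 ≡ 38
65^3 ≡ 21
65^6 ≡ 46
65^13 ≡ 1
So ord_79(65) = 13, hence |⟨65⟩| = 13.
[(Z/79Z)^× : ⟨65⟩] = 78/13 = 6.

6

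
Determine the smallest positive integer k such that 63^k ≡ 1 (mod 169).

Since 63 ∈ (Z/169Z)^×, its order divides φ(169) = φ(13^2) = 13·(13−1) = 156 = 2^2 · 3 · 13.
Divisors of 156: 1, 2, 3, 4, 6, 12, 13, 26, 39, 52, 78, 156.
Test each divisor d:
63^1 ≡ 63 (mod 169)
63^2 ≡ 82 (mod 169)
63^3 ≡ 96 (mod 169)
63^4 ≡ 133 (mod 169)
63^6 ≡ 90 (mod 169)
63^12 ≡ 157 (mod 169)
63^13 ≡ 89 (mod 169)
63^26 ≡ 147 (mod 169)
63^39 ≡ 70 (mod 169)
63^52 ≡ 146 (mod 169)
63^78 ≡ 168 (mod 169)
63^156 ≡ 1 (mod 169) ✓
Hence ord(63) = 156.

156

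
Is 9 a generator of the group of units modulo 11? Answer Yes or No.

No

φ(11) = 11 − 1 = 10 = 2 · 5.
9 is a primitive root mod 11 iff 9^(φ(11)/q) ≢ 1 for every prime q | φ(11), i.e. q ∈ {2, 5}.
9^5 ≡ 1 (mod 11)  [q = 2: ≡ 1 ✗]
9^2 ≡ 4 (mod 11)  [q = 5: ≢ 1 ✓]
9^5 ≡ 1 shows ord(9) | 5, strictly less than φ(11); not a primitive root.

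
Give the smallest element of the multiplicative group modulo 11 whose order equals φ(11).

2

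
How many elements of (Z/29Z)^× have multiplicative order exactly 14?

6

φ(29) = 29 − 1 = 28 = 2^2 · 7.
In a cyclic group of order 28, there are φ(d) elements of order d for each divisor d of 28, and zero for non-divisors.
14 = 2 · 7 divides 28, and φ(14) = 6.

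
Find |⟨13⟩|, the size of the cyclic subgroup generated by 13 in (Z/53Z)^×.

ord(13) | φ(53) = 53 − 1 = 52 = 2^2 · 13.
Divisors of 52: 1, 2, 4, 13, 26, 52.
Check 13^d mod 53 for each divisor in increasing order:
13^1 ≡ 13 (mod 53)
13^2 ≡ 10 (mod 53)
13^4 ≡ 47 (mod 53)
13^13 ≡ 1 (mod 53) ✓
So ord_53(13) = 13.

13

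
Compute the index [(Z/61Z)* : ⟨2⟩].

ord(2) | φ(61) = 61 − 1 = 60 = 2^2 · 3 · 5.
Divisors of 60: 1, 2, 3, 4, 5, 6, 10, 12, 15, 20, 30, 60.
Evaluate successive powers at the divisors of 60:
2^1 ≡ 2
2^2 ≡ 4
2^3 ≡ 8
2^4 ≡ 16
2^5 ≡ 32
2^6 ≡ 3
2^10 ≡ 48
2^12 ≡ 9
2^15 ≡ 11
2^20 ≡ 47
2^30 ≡ 60
2^60 ≡ 1
The order of 2 is 60, so the subgroup it generates has 60 elements.
Index = |(Z/61Z)^×| / |⟨2⟩| = 60 / 60 = 1.

1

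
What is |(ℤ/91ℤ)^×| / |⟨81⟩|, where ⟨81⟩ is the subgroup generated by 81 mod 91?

By Lagrange's theorem, ord_91(81) divides φ(91) = φ(7·13) = (7−1)·(13−1) = 6·12 = 72 = 2^3 · 3^2.
Divisors of 72: 1, 2, 3, 4, 6, 8, 9, 12, 18, 24, 36, 72.
Test each divisor d:
81^1 ≡ 81 (mod 91)
81^2 ≡ 9 (mod 91)
81^3 ≡ 1 (mod 91) ✓
So ord_91(81) = 3, hence |⟨81⟩| = 3.
The index is φ(91) / ord(81) = 72 / 3 = 24.

24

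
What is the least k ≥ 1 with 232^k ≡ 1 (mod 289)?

Since 232 ∈ (Z/289Z)^×, its order divides φ(289) = φ(17^2) = 17·(17−1) = 272 = 2^4 · 17.
Divisors of 272: 1, 2, 4, 8, 16, 17, 34, 68, 136, 272.
Test each divisor d:
232^1 ≡ 232
232^2 ≡ 70
232^4 ≡ 276
232^8 ≡ 169
232^16 ≡ 239
232^17 ≡ 249
232^34 ≡ 155
232^68 ≡ 38
232^136 ≡ 288
232^272 ≡ 1
Therefore the multiplicative order of 232 modulo 289 is 272.

272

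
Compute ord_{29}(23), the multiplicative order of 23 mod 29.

The order of 23 must divide φ(29) = 29 − 1 = 28 = 2^2 · 7.
Divisors of 28: 1, 2, 4, 7, 14, 28.
Check 23^d mod 29 for each divisor in increasing order:
23^1 ≡ 23
23^2 ≡ 7
23^4 ≡ 20
23^7 ≡ 1
Therefore the multiplicative order of 23 modulo 29 is 7.

7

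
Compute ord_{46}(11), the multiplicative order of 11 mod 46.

By Lagrange's theorem, ord_46(11) divides φ(46) = φ(2)·φ(23) = 1·22 = 22 = 2 · 11.
Divisors of 22: 1, 2, 11, 22.
Test each divisor d:
11^1 ≡ 11 (mod 46)
11^2 ≡ 29 (mod 46)
11^11 ≡ 45 (mod 46)
11^22 ≡ 1 (mod 46) ✓
Therefore the multiplicative order of 11 modulo 46 is 22.

22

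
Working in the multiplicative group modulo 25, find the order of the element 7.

ord(7) | φ(25) = φ(5^2) = 5·(5−1) = 20 = 2^2 · 5.
Divisors of 20: 1, 2, 4, 5, 10, 20.
Compute 7^d (mod 25) for the divisors d until we hit 1:
7^1 ≡ 7 (mod 25)
7^2 ≡ 24 (mod 25)
7^4 ≡ 1 (mod 25) ✓
The smallest such exponent is 4, so the order of 7 is 4.

4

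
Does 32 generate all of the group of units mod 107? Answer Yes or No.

φ(107) = 107 − 1 = 106 = 2 · 53.
An element g generates (Z/107Z)^× iff g^(106/q) ≢ 1 (mod 107) for each prime q ∈ {2, 53}.
32^53 ≡ 106 (mod 107)  [q = 2: ≢ 1 ✓]
32^2 ≡ 61 (mod 107)  [q = 53: ≢ 1 ✓]
Every test exponent gives a nontrivial residue, hence 32 generates the full group.

Yes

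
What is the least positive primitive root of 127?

3

φ(127) = 127 − 1 = 126 = 2 · 3^2 · 7.
g is a primitive root iff g^(126/q) ≢ 1 (mod 127) for each prime q ∈ {2, 3, 7}.
g = 2: 2^63 ≡ 1 — hits 1, so not a primitive root.
g = 3: 3^63 ≡ 126; 3^42 ≡ 107; 3^18 ≡ 4 — none is 1, so 3 is a primitive root.
The smallest primitive root modulo 127 is 3.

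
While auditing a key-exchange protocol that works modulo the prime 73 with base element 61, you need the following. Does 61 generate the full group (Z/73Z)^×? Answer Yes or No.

φ(73) = 73 − 1 = 72 = 2^3 · 3^2.
It suffices to check that the order of 61 is not a proper divisor of 72: compute 61^(72/q) for q ∈ {2, 3}.
61^36 ≡ 1 (mod 73)  [q = 2: ≡ 1 ✗]
61^24 ≡ 8 (mod 73)  [q = 3: ≢ 1 ✓]
Since 61^36 ≡ 1, the order of 61 divides 36 < 72, so 61 is not a primitive root.

No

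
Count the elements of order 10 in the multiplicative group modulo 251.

4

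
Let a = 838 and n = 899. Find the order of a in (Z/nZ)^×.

ord(838) | φ(899) = φ(29·31) = (29−1)·(31−1) = 28·30 = 840 = 2^3 · 3 · 5 · 7.
Divisors of 840: 1, 2, 3, 4, 5, 6, 7, 8, 10, 12, 14, 15, 20, 21, 24, 28, 30, 35, 40, 42, 56, 60, 70, 84, 105, 120, 140, 168, 210, 280, 420, 840.
Evaluate successive powers at the divisors of 840:
838^1 ≡ 838 (mod 899)
838^2 ≡ 125 (mod 899)
838^3 ≡ 466 (mod 899)
838^4 ≡ 342 (mod 899)
838^5 ≡ 714 (mod 899)
838^6 ≡ 497 (mod 899)
838^7 ≡ 249 (mod 899)
838^8 ≡ 94 (mod 899)
838^10 ≡ 63 (mod 899)
838^12 ≡ 683 (mod 899)
838^14 ≡ 869 (mod 899)
838^15 ≡ 32 (mod 899)
838^20 ≡ 373 (mod 899)
838^21 ≡ 621 (mod 899)
838^24 ≡ 807 (mod 899)
838^28 ≡ 1 (mod 899) ✓
Therefore the multiplicative order of 838 modulo 899 is 28.

28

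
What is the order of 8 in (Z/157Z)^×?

52

By Lagrange's theorem, ord_157(8) divides φ(157) = 157 − 1 = 156 = 2^2 · 3 · 13.
Divisors of 156: 1, 2, 3, 4, 6, 12, 13, 26, 39, 52, 78, 156.
Check 8^d mod 157 for each divisor in increasing order:
8^1 ≡ 8 (mod 157)
8^2 ≡ 64 (mod 157)
8^3 ≡ 41 (mod 157)
8^4 ≡ 14 (mod 157)
8^6 ≡ 111 (mod 157)
8^12 ≡ 75 (mod 157)
8^13 ≡ 129 (mod 157)
8^26 ≡ 156 (mod 157)
8^39 ≡ 28 (mod 157)
8^52 ≡ 1 (mod 157) ✓
Therefore the multiplicative order of 8 modulo 157 is 52.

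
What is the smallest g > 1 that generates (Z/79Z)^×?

3

φ(79) = 79 − 1 = 78 = 2 · 3 · 13.
Test candidates g = 2, 3, … against the prime factors q ∈ {2, 3, 13} of φ(79): g is a generator iff g^(78/q) ≢ 1 for every such q.
g = 2: 2^39 ≡ 1 — hits 1, so not a primitive root.
g = 3: 3^39 ≡ 78; 3^26 ≡ 23; 3^6 ≡ 18 — none is 1, so 3 is a primitive root.
So 3 is the smallest generator of (Z/79Z)^×.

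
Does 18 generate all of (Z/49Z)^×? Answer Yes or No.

φ(49) = φ(7^2) = 7·(7−1) = 42 = 2 · 3 · 7.
An element g generates (Z/49Z)^× iff g^(42/q) ≢ 1 (mod 49) for each prime q ∈ {2, 3, 7}.
18^21 ≡ 1 (mod 49)  [q = 2: ≡ 1 ✗]
18^14 ≡ 30 (mod 49)  [q = 3: ≢ 1 ✓]
18^6 ≡ 1 (mod 49)  [q = 7: ≡ 1 ✗]
18^21 ≡ 1 shows ord(18) | 21, strictly less than φ(49); not a primitive root.

No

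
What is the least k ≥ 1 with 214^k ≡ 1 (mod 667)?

308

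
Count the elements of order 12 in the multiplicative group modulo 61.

φ(61) = 61 − 1 = 60 = 2^2 · 3 · 5.
(Z/61Z)^× is cyclic (|G| = 60); a cyclic group of order m has exactly φ(d) elements of each order d | m, and none otherwise.
12 = 2^2 · 3 divides 60, and φ(12) = 4.

4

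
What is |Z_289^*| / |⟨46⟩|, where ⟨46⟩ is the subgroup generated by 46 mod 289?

ord(46) | φ(289) = φ(17^2) = 17·(17−1) = 272 = 2^4 · 17.
Divisors of 272: 1, 2, 4, 8, 16, 17, 34, 68, 136, 272.
Compute 46^d (mod 289) for the divisors d until we hit 1:
46^1 ≡ 46 (mod 289)
46^2 ≡ 93 (mod 289)
46^4 ≡ 268 (mod 289)
46^8 ≡ 152 (mod 289)
46^16 ≡ 273 (mod 289)
46^17 ≡ 131 (mod 289)
46^34 ≡ 110 (mod 289)
46^68 ≡ 251 (mod 289)
46^136 ≡ 288 (mod 289)
46^272 ≡ 1 (mod 289) ✓
The order of 46 is 272, so the subgroup it generates has 272 elements.
[(Z/289Z)^× : ⟨46⟩] = 272/272 = 1.

1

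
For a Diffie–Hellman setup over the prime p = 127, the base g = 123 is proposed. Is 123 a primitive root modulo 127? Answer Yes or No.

φ(127) = 127 − 1 = 126 = 2 · 3^2 · 7.
An element g generates (Z/127Z)^× iff g^(126/q) ≢ 1 (mod 127) for each prime q ∈ {2, 3, 7}.
123^63 ≡ 126 (mod 127)  [q = 2: ≢ 1 ✓]
123^42 ≡ 1 (mod 127)  [q = 3: ≡ 1 ✗]
123^18 ≡ 2 (mod 127)  [q = 7: ≢ 1 ✓]
123^42 ≡ 1 shows ord(123) | 42, strictly less than φ(127); not a primitive root.

No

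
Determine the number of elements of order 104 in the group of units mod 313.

48

φ(313) = 313 − 1 = 312 = 2^3 · 3 · 13.
Since (Z/313Z)^× is cyclic of order 312, the number of elements of order d is φ(d) when d | 312 and 0 otherwise.
104 = 2^3 · 13 divides 312, and φ(104) = 48.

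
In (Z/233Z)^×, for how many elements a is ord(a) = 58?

φ(233) = 233 − 1 = 232 = 2^3 · 29.
Since (Z/233Z)^× is cyclic of order 232, the number of elements of order d is φ(d) when d | 232 and 0 otherwise.
58 = 2 · 29 divides 232, and φ(58) = 28.

28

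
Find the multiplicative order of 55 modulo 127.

Since 55 ∈ (Z/127Z)^×, its order divides φ(127) = 127 − 1 = 126 = 2 · 3^2 · 7.
Divisors of 126: 1, 2, 3, 6, 7, 9, 14, 18, 21, 42, 63, 126.
Check 55^d mod 127 for each divisor in increasing order:
55^1 ≡ 55
55^2 ≡ 104
55^3 ≡ 5
55^6 ≡ 25
55^7 ≡ 105
55^9 ≡ 125
55^14 ≡ 103
55^18 ≡ 4
55^21 ≡ 20
55^42 ≡ 19
55^63 ≡ 126
55^126 ≡ 1
Therefore the multiplicative order of 55 modulo 127 is 126.

126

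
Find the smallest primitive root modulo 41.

φ(41) = 41 − 1 = 40 = 2^3 · 5.
g is a primitive root iff g^(40/q) ≢ 1 (mod 41) for each prime q ∈ {2, 5}.
g = 2: 2^20 ≡ 1 — hits 1, so not a primitive root.
g = 3: 3^20 ≡ 40; 3^8 ≡ 1 — hits 1, so not a primitive root.
g = 4: 4^20 ≡ 1 — hits 1, so not a primitive root.
g = 5: 5^20 ≡ 1 — hits 1, so not a primitive root.
g = 6: 6^20 ≡ 40; 6^8 ≡ 10 — none is 1, so 6 is a primitive root.
Hence the least primitive root of 41 is 6.

6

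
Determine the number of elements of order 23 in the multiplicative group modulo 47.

φ(47) = 47 − 1 = 46 = 2 · 23.
(Z/47Z)^× is cyclic (|G| = 46); a cyclic group of order m has exactly φ(d) elements of each order d | m, and none otherwise.
23 | 46, and φ(23) = 23 − 1 = 22.

22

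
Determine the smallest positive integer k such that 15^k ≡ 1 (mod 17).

8

Since 15 ∈ (Z/17Z)^×, its order divides φ(17) = 17 − 1 = 16 = 2^4.
Divisors of 16: 1, 2, 4, 8, 16.
Compute 15^d (mod 17) for the divisors d until we hit 1:
15^1 ≡ 15 (mod 17)
15^2 ≡ 4 (mod 17)
15^4 ≡ 16 (mod 17)
15^8 ≡ 1 (mod 17) ✓
Therefore the multiplicative order of 15 modulo 17 is 8.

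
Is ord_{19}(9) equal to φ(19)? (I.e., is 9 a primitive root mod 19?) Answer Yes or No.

φ(19) = 19 − 1 = 18 = 2 · 3^2.
9 is a primitive root mod 19 iff 9^(φ(19)/q) ≢ 1 for every prime q | φ(19), i.e. q ∈ {2, 3}.
9^9 ≡ 1 (mod 19)  [q = 2: ≡ 1 ✗]
9^6 ≡ 11 (mod 19)  [q = 3: ≢ 1 ✓]
The check at q = 2 fails, so 9 generates a proper subgroup.

No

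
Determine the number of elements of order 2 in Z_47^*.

1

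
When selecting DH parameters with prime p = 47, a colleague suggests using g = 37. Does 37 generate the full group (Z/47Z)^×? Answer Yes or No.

φ(47) = 47 − 1 = 46 = 2 · 23.
Test 37^(46/q) mod 47 for each prime factor q of 46:
37^23 ≡ 1 (mod 47)  [q = 2: ≡ 1 ✗]
37^2 ≡ 6 (mod 47)  [q = 23: ≢ 1 ✓]
The check at q = 2 fails, so 37 generates a proper subgroup.

No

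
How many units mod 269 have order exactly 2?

φ(269) = 269 − 1 = 268 = 2^2 · 67.
(Z/269Z)^× is cyclic (|G| = 268); a cyclic group of order m has exactly φ(d) elements of each order d | m, and none otherwise.
2 | 268, and φ(2) = 2 − 1 = 1.

1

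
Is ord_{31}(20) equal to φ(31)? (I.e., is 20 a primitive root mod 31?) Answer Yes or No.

No

φ(31) = 31 − 1 = 30 = 2 · 3 · 5.
An element g generates (Z/31Z)^× iff g^(30/q) ≢ 1 (mod 31) for each prime q ∈ {2, 3, 5}.
20^15 ≡ 1 (mod 31)  [q = 2: ≡ 1 ✗]
20^10 ≡ 5 (mod 31)  [q = 3: ≢ 1 ✓]
20^6 ≡ 4 (mod 31)  [q = 5: ≢ 1 ✓]
The check at q = 2 fails, so 20 generates a proper subgroup.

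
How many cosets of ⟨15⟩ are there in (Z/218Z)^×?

4

ord(15) | φ(218) = φ(2)·φ(109) = 1·108 = 108 = 2^2 · 3^3.
Divisors of 108: 1, 2, 3, 4, 6, 9, 12, 18, 27, 36, 54, 108.
Check 15^d mod 218 for each divisor in increasing order:
15^1 ≡ 15 (mod 218)
15^2 ≡ 7 (mod 218)
15^3 ≡ 105 (mod 218)
15^4 ≡ 49 (mod 218)
15^6 ≡ 125 (mod 218)
15^9 ≡ 45 (mod 218)
15^12 ≡ 147 (mod 218)
15^18 ≡ 63 (mod 218)
15^27 ≡ 1 (mod 218) ✓
The order of 15 is 27, so the subgroup it generates has 27 elements.
Index = |(Z/218Z)^×| / |⟨15⟩| = 108 / 27 = 4.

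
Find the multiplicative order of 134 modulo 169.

78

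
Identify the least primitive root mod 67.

φ(67) = 67 − 1 = 66 = 2 · 3 · 11.
g is a primitive root iff g^(66/q) ≢ 1 (mod 67) for each prime q ∈ {2, 3, 11}.
g = 2: 2^33 ≡ 66; 2^22 ≡ 37; 2^6 ≡ 64 — none is 1, so 2 is a primitive root.
The smallest primitive root modulo 67 is 2.

2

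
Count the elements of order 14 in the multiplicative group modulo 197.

6

φ(197) = 197 − 1 = 196 = 2^2 · 7^2.
In a cyclic group of order 196, there are φ(d) elements of order d for each divisor d of 196, and zero for non-divisors.
14 = 2 · 7 divides 196, and φ(14) = 6.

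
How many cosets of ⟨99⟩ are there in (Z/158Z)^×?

ord(99) | φ(158) = φ(2)·φ(79) = 1·78 = 78 = 2 · 3 · 13.
Divisors of 78: 1, 2, 3, 6, 13, 26, 39, 78.
Evaluate successive powers at the divisors of 78:
99^1 ≡ 99 (mod 158)
99^2 ≡ 5 (mod 158)
99^3 ≡ 21 (mod 158)
99^6 ≡ 125 (mod 158)
99^13 ≡ 55 (mod 158)
99^26 ≡ 23 (mod 158)
99^39 ≡ 1 (mod 158) ✓
So ord_158(99) = 39, hence |⟨99⟩| = 39.
[(Z/158Z)^× : ⟨99⟩] = 78/39 = 2.

2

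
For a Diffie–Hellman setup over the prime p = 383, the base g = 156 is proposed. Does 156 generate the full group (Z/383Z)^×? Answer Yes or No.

φ(383) = 383 − 1 = 382 = 2 · 191.
An element g generates (Z/383Z)^× iff g^(382/q) ≢ 1 (mod 383) for each prime q ∈ {2, 191}.
156^191 ≡ 382 (mod 383)  [q = 2: ≢ 1 ✓]
156^2 ≡ 207 (mod 383)  [q = 191: ≢ 1 ✓]
Every test exponent gives a nontrivial residue, hence 156 generates the full group.

Yes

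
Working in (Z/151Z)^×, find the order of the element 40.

75

By Lagrange's theorem, ord_151(40) divides φ(151) = 151 − 1 = 150 = 2 · 3 · 5^2.
Divisors of 150: 1, 2, 3, 5, 6, 10, 15, 25, 30, 50, 75, 150.
Evaluate successive powers at the divisors of 150:
40^1 ≡ 40 (mod 151)
40^2 ≡ 90 (mod 151)
40^3 ≡ 127 (mod 151)
40^5 ≡ 105 (mod 151)
40^6 ≡ 123 (mod 151)
40^10 ≡ 2 (mod 151)
40^15 ≡ 59 (mod 151)
40^25 ≡ 118 (mod 151)
40^30 ≡ 8 (mod 151)
40^50 ≡ 32 (mod 151)
40^75 ≡ 1 (mod 151) ✓
Hence ord(40) = 75.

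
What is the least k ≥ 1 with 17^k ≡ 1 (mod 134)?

33

By Lagrange's theorem, ord_134(17) divides φ(134) = φ(2)·φ(67) = 1·66 = 66 = 2 · 3 · 11.
Divisors of 66: 1, 2, 3, 6, 11, 22, 33, 66.
Check 17^d mod 134 for each divisor in increasing order:
17^1 ≡ 17 (mod 134)
17^2 ≡ 21 (mod 134)
17^3 ≡ 89 (mod 134)
17^6 ≡ 15 (mod 134)
17^11 ≡ 29 (mod 134)
17^22 ≡ 37 (mod 134)
17^33 ≡ 1 (mod 134) ✓
So ord_134(17) = 33.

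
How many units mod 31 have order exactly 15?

φ(31) = 31 − 1 = 30 = 2 · 3 · 5.
In a cyclic group of order 30, there are φ(d) elements of order d for each divisor d of 30, and zero for non-divisors.
15 = 3 · 5 divides 30, and φ(15) = 8.

8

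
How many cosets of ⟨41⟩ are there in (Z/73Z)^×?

ord(41) | φ(73) = 73 − 1 = 72 = 2^3 · 3^2.
Divisors of 72: 1, 2, 3, 4, 6, 8, 9, 12, 18, 24, 36, 72.
Compute 41^d (mod 73) for the divisors d until we hit 1:
41^1 ≡ 41
41^2 ≡ 2
41^3 ≡ 9
41^4 ≡ 4
41^6 ≡ 8
41^8 ≡ 16
41^9 ≡ 72
41^12 ≡ 64
41^18 ≡ 1
So ord_73(41) = 18, hence |⟨41⟩| = 18.
The index is φ(73) / ord(41) = 72 / 18 = 4.

4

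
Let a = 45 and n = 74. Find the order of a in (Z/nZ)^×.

12

ord(45) | φ(74) = φ(2)·φ(37) = 1·36 = 36 = 2^2 · 3^2.
Divisors of 36: 1, 2, 3, 4, 6, 9, 12, 18, 36.
Evaluate successive powers at the divisors of 36:
45^1 ≡ 45 (mod 74)
45^2 ≡ 27 (mod 74)
45^3 ≡ 31 (mod 74)
45^4 ≡ 63 (mod 74)
45^6 ≡ 73 (mod 74)
45^9 ≡ 43 (mod 74)
45^12 ≡ 1 (mod 74) ✓
The smallest such exponent is 12, so the order of 45 is 12.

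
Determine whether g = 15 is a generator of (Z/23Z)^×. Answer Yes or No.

φ(23) = 23 − 1 = 22 = 2 · 11.
An element g generates (Z/23Z)^× iff g^(22/q) ≢ 1 (mod 23) for each prime q ∈ {2, 11}.
15^11 ≡ 22 (mod 23)  [q = 2: ≢ 1 ✓]
15^2 ≡ 18 (mod 23)  [q = 11: ≢ 1 ✓]
None equal 1, so ord_23(15) = 22: 15 is a primitive root.

Yes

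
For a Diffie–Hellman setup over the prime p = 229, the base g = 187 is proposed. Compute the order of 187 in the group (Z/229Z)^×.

38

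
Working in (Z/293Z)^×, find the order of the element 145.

146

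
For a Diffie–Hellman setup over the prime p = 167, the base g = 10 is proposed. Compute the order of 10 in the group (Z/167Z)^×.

166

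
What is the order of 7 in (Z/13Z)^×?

The order of 7 must divide φ(13) = 13 − 1 = 12 = 2^2 · 3.
Divisors of 12: 1, 2, 3, 4, 6, 12.
Compute 7^d (mod 13) for the divisors d until we hit 1:
7^1 ≡ 7
7^2 ≡ 10
7^3 ≡ 5
7^4 ≡ 9
7^6 ≡ 12
7^12 ≡ 1
So ord_13(7) = 12.

12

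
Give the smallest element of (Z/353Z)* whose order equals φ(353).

3

φ(353) = 353 − 1 = 352 = 2^5 · 11.
g is a primitive root iff g^(352/q) ≢ 1 (mod 353) for each prime q ∈ {2, 11}.
g = 2: 2^176 ≡ 1 — hits 1, so not a primitive root.
g = 3: 3^176 ≡ 352; 3^32 ≡ 140 — none is 1, so 3 is a primitive root.
So 3 is the smallest generator of (Z/353Z)^×.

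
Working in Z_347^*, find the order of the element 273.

346

By Lagrange's theorem, ord_347(273) divides φ(347) = 347 − 1 = 346 = 2 · 173.
Divisors of 346: 1, 2, 173, 346.
Check 273^d mod 347 for each divisor in increasing order:
273^1 ≡ 273 (mod 347)
273^2 ≡ 271 (mod 347)
273^173 ≡ 346 (mod 347)
273^346 ≡ 1 (mod 347) ✓
The smallest such exponent is 346, so the order of 273 is 346.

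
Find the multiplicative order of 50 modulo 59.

58

Since 50 ∈ (Z/59Z)^×, its order divides φ(59) = 59 − 1 = 58 = 2 · 29.
Divisors of 58: 1, 2, 29, 58.
Evaluate successive powers at the divisors of 58:
50^1 ≡ 50 (mod 59)
50^2 ≡ 22 (mod 59)
50^29 ≡ 58 (mod 59)
50^58 ≡ 1 (mod 59) ✓
Therefore the multiplicative order of 50 modulo 59 is 58.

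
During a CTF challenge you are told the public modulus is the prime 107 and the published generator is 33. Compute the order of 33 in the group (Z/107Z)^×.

53

The order of 33 must divide φ(107) = 107 − 1 = 106 = 2 · 53.
Divisors of 106: 1, 2, 53, 106.
Test each divisor d:
33^1 ≡ 33
33^2 ≡ 19
33^53 ≡ 1
The smallest such exponent is 53, so the order of 33 is 53.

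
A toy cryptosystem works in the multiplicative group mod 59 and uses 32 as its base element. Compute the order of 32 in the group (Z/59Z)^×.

58

By Lagrange's theorem, ord_59(32) divides φ(59) = 59 − 1 = 58 = 2 · 29.
Divisors of 58: 1, 2, 29, 58.
Compute 32^d (mod 59) for the divisors d until we hit 1:
32^1 ≡ 32 (mod 59)
32^2 ≡ 21 (mod 59)
32^29 ≡ 58 (mod 59)
32^58 ≡ 1 (mod 59) ✓
Therefore the multiplicative order of 32 modulo 59 is 58.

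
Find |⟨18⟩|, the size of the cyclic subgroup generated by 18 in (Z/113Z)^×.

By Lagrange's theorem, ord_113(18) divides φ(113) = 113 − 1 = 112 = 2^4 · 7.
Divisors of 112: 1, 2, 4, 7, 8, 14, 16, 28, 56, 112.
Test each divisor d:
18^1 ≡ 18
18^2 ≡ 98
18^4 ≡ 112
18^7 ≡ 44
18^8 ≡ 1
The smallest such exponent is 8, so the order of 18 is 8.

8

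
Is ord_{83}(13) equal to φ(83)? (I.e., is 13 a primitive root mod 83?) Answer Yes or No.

φ(83) = 83 − 1 = 82 = 2 · 41.
It suffices to check that the order of 13 is not a proper divisor of 82: compute 13^(82/q) for q ∈ {2, 41}.
13^41 ≡ 82 (mod 83)  [q = 2: ≢ 1 ✓]
13^2 ≡ 3 (mod 83)  [q = 41: ≢ 1 ✓]
None equal 1, so ord_83(13) = 82: 13 is a primitive root.

Yes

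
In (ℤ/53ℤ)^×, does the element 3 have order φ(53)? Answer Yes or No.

Yes

φ(53) = 53 − 1 = 52 = 2^2 · 13.
It suffices to check that the order of 3 is not a proper divisor of 52: compute 3^(52/q) for q ∈ {2, 13}.
3^26 ≡ 52 (mod 53)  [q = 2: ≢ 1 ✓]
3^4 ≡ 28 (mod 53)  [q = 13: ≢ 1 ✓]
None equal 1, so ord_53(3) = 52: 3 is a primitive root.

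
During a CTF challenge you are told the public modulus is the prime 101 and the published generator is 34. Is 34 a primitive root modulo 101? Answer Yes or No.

φ(101) = 101 − 1 = 100 = 2^2 · 5^2.
It suffices to check that the order of 34 is not a proper divisor of 100: compute 34^(100/q) for q ∈ {2, 5}.
34^50 ≡ 100 (mod 101)  [q = 2: ≢ 1 ✓]
34^20 ≡ 95 (mod 101)  [q = 5: ≢ 1 ✓]
None equal 1, so ord_101(34) = 100: 34 is a primitive root.

Yes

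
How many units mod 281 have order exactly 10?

φ(281) = 281 − 1 = 280 = 2^3 · 5 · 7.
In a cyclic group of order 280, there are φ(d) elements of order d for each divisor d of 280, and zero for non-divisors.
10 = 2 · 5 divides 280, and φ(10) = 4.

4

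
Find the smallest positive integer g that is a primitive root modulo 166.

5

φ(166) = φ(2)·φ(83) = 1·82 = 82 = 2 · 41.
g is a primitive root iff g^(82/q) ≢ 1 (mod 166) for each prime q ∈ {2, 41}.
g = 2: gcd(2, 166) = 2 > 1, not a unit — skip.
g = 3: 3^41 ≡ 1 — hits 1, so not a primitive root.
g = 4: gcd(4, 166) = 2 > 1, not a unit — skip.
g = 5: 5^41 ≡ 165; 5^2 ≡ 25 — none is 1, so 5 is a primitive root.
Hence the least primitive root of 166 is 5.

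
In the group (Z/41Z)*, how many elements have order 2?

1

φ(41) = 41 − 1 = 40 = 2^3 · 5.
In a cyclic group of order 40, there are φ(d) elements of order d for each divisor d of 40, and zero for non-divisors.
2 | 40, and φ(2) = 2 − 1 = 1.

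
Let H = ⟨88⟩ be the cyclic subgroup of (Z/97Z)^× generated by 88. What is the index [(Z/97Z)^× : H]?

ord(88) | φ(97) = 97 − 1 = 96 = 2^5 · 3.
Divisors of 96: 1, 2, 3, 4, 6, 8, 12, 16, 24, 32, 48, 96.
Test each divisor d:
88^1 ≡ 88 (mod 97)
88^2 ≡ 81 (mod 97)
88^3 ≡ 47 (mod 97)
88^4 ≡ 62 (mod 97)
88^6 ≡ 75 (mod 97)
88^8 ≡ 61 (mod 97)
88^12 ≡ 96 (mod 97)
88^16 ≡ 35 (mod 97)
88^24 ≡ 1 (mod 97) ✓
So ord_97(88) = 24, hence |⟨88⟩| = 24.
Index = |(Z/97Z)^×| / |⟨88⟩| = 96 / 24 = 4.

4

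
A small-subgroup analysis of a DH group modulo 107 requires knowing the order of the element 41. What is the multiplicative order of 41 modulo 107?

53

Since 41 ∈ (Z/107Z)^×, its order divides φ(107) = 107 − 1 = 106 = 2 · 53.
Divisors of 106: 1, 2, 53, 106.
Test each divisor d:
41^1 ≡ 41 (mod 107)
41^2 ≡ 76 (mod 107)
41^53 ≡ 1 (mod 107) ✓
Therefore the multiplicative order of 41 modulo 107 is 53.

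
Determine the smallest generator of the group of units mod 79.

3

φ(79) = 79 − 1 = 78 = 2 · 3 · 13.
Test candidates g = 2, 3, … against the prime factors q ∈ {2, 3, 13} of φ(79): g is a generator iff g^(78/q) ≢ 1 for every such q.
g = 2: 2^39 ≡ 1 — hits 1, so not a primitive root.
g = 3: 3^39 ≡ 78; 3^26 ≡ 23; 3^6 ≡ 18 — none is 1, so 3 is a primitive root.
The smallest primitive root modulo 79 is 3.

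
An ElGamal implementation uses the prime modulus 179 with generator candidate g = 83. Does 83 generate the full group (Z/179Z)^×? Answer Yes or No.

φ(179) = 179 − 1 = 178 = 2 · 89.
83 is a primitive root mod 179 iff 83^(φ(179)/q) ≢ 1 for every prime q | φ(179), i.e. q ∈ {2, 89}.
83^89 ≡ 1 (mod 179)  [q = 2: ≡ 1 ✗]
83^2 ≡ 87 (mod 179)  [q = 89: ≢ 1 ✓]
Since 83^89 ≡ 1, the order of 83 divides 89 < 178, so 83 is not a primitive root.

No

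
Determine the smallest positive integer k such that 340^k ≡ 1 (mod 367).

61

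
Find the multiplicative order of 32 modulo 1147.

36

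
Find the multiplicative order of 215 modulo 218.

54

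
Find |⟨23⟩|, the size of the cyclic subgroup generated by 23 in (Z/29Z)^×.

7

By Lagrange's theorem, ord_29(23) divides φ(29) = 29 − 1 = 28 = 2^2 · 7.
Divisors of 28: 1, 2, 4, 7, 14, 28.
Check 23^d mod 29 for each divisor in increasing order:
23^1 ≡ 23 (mod 29)
23^2 ≡ 7 (mod 29)
23^4 ≡ 20 (mod 29)
23^7 ≡ 1 (mod 29) ✓
So ord_29(23) = 7.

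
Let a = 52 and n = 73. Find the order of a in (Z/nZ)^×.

The order of 52 must divide φ(73) = 73 − 1 = 72 = 2^3 · 3^2.
Divisors of 72: 1, 2, 3, 4, 6, 8, 9, 12, 18, 24, 36, 72.
Check 52^d mod 73 for each divisor in increasing order:
52^1 ≡ 52 (mod 73)
52^2 ≡ 3 (mod 73)
52^3 ≡ 10 (mod 73)
52^4 ≡ 9 (mod 73)
52^6 ≡ 27 (mod 73)
52^8 ≡ 8 (mod 73)
52^9 ≡ 51 (mod 73)
52^12 ≡ 72 (mod 73)
52^18 ≡ 46 (mod 73)
52^24 ≡ 1 (mod 73) ✓
Therefore the multiplicative order of 52 modulo 73 is 24.

24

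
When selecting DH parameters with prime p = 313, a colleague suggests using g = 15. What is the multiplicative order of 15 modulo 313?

312

Since 15 ∈ (Z/313Z)^×, its order divides φ(313) = 313 − 1 = 312 = 2^3 · 3 · 13.
Divisors of 312: 1, 2, 3, 4, 6, 8, 12, 13, 24, 26, 39, 52, 78, 104, 156, 312.
Check 15^d mod 313 for each divisor in increasing order:
15^1 ≡ 15 (mod 313)
15^2 ≡ 225 (mod 313)
15^3 ≡ 245 (mod 313)
15^4 ≡ 232 (mod 313)
15^6 ≡ 242 (mod 313)
15^8 ≡ 301 (mod 313)
15^12 ≡ 33 (mod 313)
15^13 ≡ 182 (mod 313)
15^24 ≡ 150 (mod 313)
15^26 ≡ 259 (mod 313)
15^39 ≡ 188 (mod 313)
15^52 ≡ 99 (mod 313)
15^78 ≡ 288 (mod 313)
15^104 ≡ 98 (mod 313)
15^156 ≡ 312 (mod 313)
15^312 ≡ 1 (mod 313) ✓
The smallest such exponent is 312, so the order of 15 is 312.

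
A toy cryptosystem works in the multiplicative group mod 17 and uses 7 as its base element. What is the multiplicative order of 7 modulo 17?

16

The order of 7 must divide φ(17) = 17 − 1 = 16 = 2^4.
Divisors of 16: 1, 2, 4, 8, 16.
Check 7^d mod 17 for each divisor in increasing order:
7^1 ≡ 7
7^2 ≡ 15
7^4 ≡ 4
7^8 ≡ 16
7^16 ≡ 1
The smallest such exponent is 16, so the order of 7 is 16.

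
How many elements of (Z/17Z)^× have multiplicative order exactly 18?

0

φ(17) = 17 − 1 = 16 = 2^4.
(Z/17Z)^× is cyclic (|G| = 16); a cyclic group of order m has exactly φ(d) elements of each order d | m, and none otherwise.
Here 16 is not a multiple of 18, so there are no elements of order 18.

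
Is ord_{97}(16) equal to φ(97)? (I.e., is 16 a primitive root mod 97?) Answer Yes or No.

No

φ(97) = 97 − 1 = 96 = 2^5 · 3.
16 is a primitive root mod 97 iff 16^(φ(97)/q) ≢ 1 for every prime q | φ(97), i.e. q ∈ {2, 3}.
16^48 ≡ 1 (mod 97)  [q = 2: ≡ 1 ✗]
16^32 ≡ 35 (mod 97)  [q = 3: ≢ 1 ✓]
Since 16^48 ≡ 1, the order of 16 divides 48 < 96, so 16 is not a primitive root.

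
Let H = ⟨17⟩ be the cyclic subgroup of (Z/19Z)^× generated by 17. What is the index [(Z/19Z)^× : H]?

2

By Lagrange's theorem, ord_19(17) divides φ(19) = 19 − 1 = 18 = 2 · 3^2.
Divisors of 18: 1, 2, 3, 6, 9, 18.
Compute 17^d (mod 19) for the divisors d until we hit 1:
17^1 ≡ 17 (mod 19)
17^2 ≡ 4 (mod 19)
17^3 ≡ 11 (mod 19)
17^6 ≡ 7 (mod 19)
17^9 ≡ 1 (mod 19) ✓
So ord_19(17) = 9, hence |⟨17⟩| = 9.
[(Z/19Z)^× : ⟨17⟩] = 18/9 = 2.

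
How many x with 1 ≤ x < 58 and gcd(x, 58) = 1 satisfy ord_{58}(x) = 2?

1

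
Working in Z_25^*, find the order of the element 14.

By Lagrange's theorem, ord_25(14) divides φ(25) = φ(5^2) = 5·(5−1) = 20 = 2^2 · 5.
Divisors of 20: 1, 2, 4, 5, 10, 20.
Evaluate successive powers at the divisors of 20:
14^1 ≡ 14
14^2 ≡ 21
14^4 ≡ 16
14^5 ≡ 24
14^10 ≡ 1
Therefore the multiplicative order of 14 modulo 25 is 10.

10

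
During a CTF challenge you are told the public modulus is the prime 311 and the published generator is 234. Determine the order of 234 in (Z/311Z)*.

ord(234) | φ(311) = 311 − 1 = 310 = 2 · 5 · 31.
Divisors of 310: 1, 2, 5, 10, 31, 62, 155, 310.
Check 234^d mod 311 for each divisor in increasing order:
234^1 ≡ 234
234^2 ≡ 20
234^5 ≡ 300
234^10 ≡ 121
234^31 ≡ 1
So ord_311(234) = 31.

31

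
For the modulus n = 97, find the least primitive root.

φ(97) = 97 − 1 = 96 = 2^5 · 3.
Test candidates g = 2, 3, … against the prime factors q ∈ {2, 3} of φ(97): g is a generator iff g^(96/q) ≢ 1 for every such q.
g = 2: 2^48 ≡ 1 — hits 1, so not a primitive root.
g = 3: 3^48 ≡ 1 — hits 1, so not a primitive root.
g = 4: 4^48 ≡ 1 — hits 1, so not a primitive root.
g = 5: 5^48 ≡ 96; 5^32 ≡ 35 — none is 1, so 5 is a primitive root.
So 5 is the smallest generator of (Z/97Z)^×.

5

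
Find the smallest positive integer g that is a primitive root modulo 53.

2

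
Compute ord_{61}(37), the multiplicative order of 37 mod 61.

Since 37 ∈ (Z/61Z)^×, its order divides φ(61) = 61 − 1 = 60 = 2^2 · 3 · 5.
Divisors of 60: 1, 2, 3, 4, 5, 6, 10, 12, 15, 20, 30, 60.
Test each divisor d:
37^1 ≡ 37
37^2 ≡ 27
37^3 ≡ 23
37^4 ≡ 58
37^5 ≡ 11
37^6 ≡ 41
37^10 ≡ 60
37^12 ≡ 34
37^15 ≡ 50
37^20 ≡ 1
So ord_61(37) = 20.

20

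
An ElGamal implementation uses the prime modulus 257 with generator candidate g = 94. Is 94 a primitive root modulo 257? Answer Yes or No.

Yes

φ(257) = 257 − 1 = 256 = 2^8.
An element g generates (Z/257Z)^× iff g^(256/q) ≢ 1 (mod 257) for each prime q ∈ {2}.
94^128 ≡ 256 (mod 257)  [q = 2: ≢ 1 ✓]
Every test exponent gives a nontrivial residue, hence 94 generates the full group.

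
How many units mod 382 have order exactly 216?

0

φ(382) = φ(2)·φ(191) = 1·190 = 190 = 2 · 5 · 19.
(Z/382Z)^× is cyclic (|G| = 190); a cyclic group of order m has exactly φ(d) elements of each order d | m, and none otherwise.
Since 216 ∤ 190, the count is 0.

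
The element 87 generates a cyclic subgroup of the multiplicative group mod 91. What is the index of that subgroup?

12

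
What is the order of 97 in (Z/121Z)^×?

55

By Lagrange's theorem, ord_121(97) divides φ(121) = φ(11^2) = 11·(11−1) = 110 = 2 · 5 · 11.
Divisors of 110: 1, 2, 5, 10, 11, 22, 55, 110.
Test each divisor d:
97^1 ≡ 97 (mod 121)
97^2 ≡ 92 (mod 121)
97^5 ≡ 23 (mod 121)
97^10 ≡ 45 (mod 121)
97^11 ≡ 9 (mod 121)
97^22 ≡ 81 (mod 121)
97^55 ≡ 1 (mod 121) ✓
Therefore the multiplicative order of 97 modulo 121 is 55.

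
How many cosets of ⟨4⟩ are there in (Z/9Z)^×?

Since 4 ∈ (Z/9Z)^×, its order divides φ(9) = φ(3^2) = 3·(3−1) = 6 = 2 · 3.
Divisors of 6: 1, 2, 3, 6.
Compute 4^d (mod 9) for the divisors d until we hit 1:
4^1 ≡ 4
4^2 ≡ 7
4^3 ≡ 1
The order of 4 is 3, so the subgroup it generates has 3 elements.
The index is φ(9) / ord(4) = 6 / 3 = 2.

2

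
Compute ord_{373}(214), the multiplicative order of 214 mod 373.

ord(214) | φ(373) = 373 − 1 = 372 = 2^2 · 3 · 31.
Divisors of 372: 1, 2, 3, 4, 6, 12, 31, 62, 93, 124, 186, 372.
Test each divisor d:
214^1 ≡ 214 (mod 373)
214^2 ≡ 290 (mod 373)
214^3 ≡ 142 (mod 373)
214^4 ≡ 175 (mod 373)
214^6 ≡ 22 (mod 373)
214^12 ≡ 111 (mod 373)
214^31 ≡ 173 (mod 373)
214^62 ≡ 89 (mod 373)
214^93 ≡ 104 (mod 373)
214^124 ≡ 88 (mod 373)
214^186 ≡ 372 (mod 373)
214^372 ≡ 1 (mod 373) ✓
The smallest such exponent is 372, so the order of 214 is 372.

372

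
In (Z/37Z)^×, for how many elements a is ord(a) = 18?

6

φ(37) = 37 − 1 = 36 = 2^2 · 3^2.
In a cyclic group of order 36, there are φ(d) elements of order d for each divisor d of 36, and zero for non-divisors.
18 = 2 · 3^2 divides 36, and φ(18) = 6.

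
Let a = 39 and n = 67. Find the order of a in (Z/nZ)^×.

33

ord(39) | φ(67) = 67 − 1 = 66 = 2 · 3 · 11.
Divisors of 66: 1, 2, 3, 6, 11, 22, 33, 66.
Check 39^d mod 67 for each divisor in increasing order:
39^1 ≡ 39
39^2 ≡ 47
39^3 ≡ 24
39^6 ≡ 40
39^11 ≡ 29
39^22 ≡ 37
39^33 ≡ 1
Hence ord(39) = 33.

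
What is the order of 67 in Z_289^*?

34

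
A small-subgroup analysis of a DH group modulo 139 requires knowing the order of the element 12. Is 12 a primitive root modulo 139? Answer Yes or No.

Yes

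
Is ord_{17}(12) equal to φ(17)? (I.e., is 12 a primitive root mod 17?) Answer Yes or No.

Yes

φ(17) = 17 − 1 = 16 = 2^4.
An element g generates (Z/17Z)^× iff g^(16/q) ≢ 1 (mod 17) for each prime q ∈ {2}.
12^8 ≡ 16 (mod 17)  [q = 2: ≢ 1 ✓]
All checks pass, so 12 has order 16 and is a primitive root modulo 17.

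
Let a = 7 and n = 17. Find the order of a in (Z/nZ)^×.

16

Since 7 ∈ (Z/17Z)^×, its order divides φ(17) = 17 − 1 = 16 = 2^4.
Divisors of 16: 1, 2, 4, 8, 16.
Compute 7^d (mod 17) for the divisors d until we hit 1:
7^1 ≡ 7 (mod 17)
7^2 ≡ 15 (mod 17)
7^4 ≡ 4 (mod 17)
7^8 ≡ 16 (mod 17)
7^16 ≡ 1 (mod 17) ✓
Therefore the multiplicative order of 7 modulo 17 is 16.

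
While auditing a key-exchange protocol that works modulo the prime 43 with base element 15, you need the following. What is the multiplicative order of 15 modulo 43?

ord(15) | φ(43) = 43 − 1 = 42 = 2 · 3 · 7.
Divisors of 42: 1, 2, 3, 6, 7, 14, 21, 42.
Check 15^d mod 43 for each divisor in increasing order:
15^1 ≡ 15
15^2 ≡ 10
15^3 ≡ 21
15^6 ≡ 11
15^7 ≡ 36
15^14 ≡ 6
15^21 ≡ 1
Hence ord(15) = 21.

21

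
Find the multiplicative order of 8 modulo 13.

4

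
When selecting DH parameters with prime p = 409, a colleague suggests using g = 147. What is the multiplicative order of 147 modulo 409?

34

Since 147 ∈ (Z/409Z)^×, its order divides φ(409) = 409 − 1 = 408 = 2^3 · 3 · 17.
Divisors of 408: 1, 2, 3, 4, 6, 8, 12, 17, 24, 34, 51, 68, 102, 136, 204, 408.
Test each divisor d:
147^1 ≡ 147 (mod 409)
147^2 ≡ 341 (mod 409)
147^3 ≡ 229 (mod 409)
147^4 ≡ 125 (mod 409)
147^6 ≡ 89 (mod 409)
147^8 ≡ 83 (mod 409)
147^12 ≡ 150 (mod 409)
147^17 ≡ 408 (mod 409)
147^24 ≡ 5 (mod 409)
147^34 ≡ 1 (mod 409) ✓
Hence ord(147) = 34.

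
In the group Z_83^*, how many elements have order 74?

φ(83) = 83 − 1 = 82 = 2 · 41.
Since (Z/83Z)^× is cyclic of order 82, the number of elements of order d is φ(d) when d | 82 and 0 otherwise.
Here 82 is not a multiple of 74, so there are no elements of order 74.

0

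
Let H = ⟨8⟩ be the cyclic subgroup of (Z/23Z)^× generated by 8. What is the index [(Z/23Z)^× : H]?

2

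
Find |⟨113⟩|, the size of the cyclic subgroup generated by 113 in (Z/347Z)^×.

Since 113 ∈ (Z/347Z)^×, its order divides φ(347) = 347 − 1 = 346 = 2 · 173.
Divisors of 346: 1, 2, 173, 346.
Compute 113^d (mod 347) for the divisors d until we hit 1:
113^1 ≡ 113 (mod 347)
113^2 ≡ 277 (mod 347)
113^173 ≡ 1 (mod 347) ✓
Therefore the multiplicative order of 113 modulo 347 is 173.

173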